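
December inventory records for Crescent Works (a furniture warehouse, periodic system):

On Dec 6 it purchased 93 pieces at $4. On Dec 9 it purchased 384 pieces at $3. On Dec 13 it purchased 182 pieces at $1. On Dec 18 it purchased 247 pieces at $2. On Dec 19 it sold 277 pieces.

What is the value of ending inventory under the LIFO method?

Dec 19, 277 sold [LIFO — newest first]: 247 @ $2 + 30 @ $1 = $524
Ending inventory: 93 @ $4 + 384 @ $3 + 152 @ $1 = $1,676
Check: goods available $2,200 = COGS $524 + ending $1,676

Ending inventory = $1,676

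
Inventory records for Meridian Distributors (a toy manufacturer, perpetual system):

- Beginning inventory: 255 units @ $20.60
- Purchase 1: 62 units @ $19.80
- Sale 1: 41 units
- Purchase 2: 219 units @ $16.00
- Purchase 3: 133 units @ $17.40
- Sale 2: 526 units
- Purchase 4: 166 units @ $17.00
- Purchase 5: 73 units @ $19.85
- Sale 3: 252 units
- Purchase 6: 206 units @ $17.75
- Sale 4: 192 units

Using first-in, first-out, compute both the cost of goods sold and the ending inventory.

Sale 1 (41) [FIFO — oldest first]: 41 @ $20.60 = $844.60
Sale 2 (526) [FIFO — oldest first]: 214 @ $20.60 + 62 @ $19.80 + 219 @ $16.00 + 31 @ $17.40 = $9,679.40
Sale 3 (252) [FIFO — oldest first]: 102 @ $17.40 + 150 @ $17.00 = $4,324.80
Sale 4 (192) [FIFO — oldest first]: 16 @ $17.00 + 73 @ $19.85 + 103 @ $17.75 = $3,549.30
Total COGS = $844.60 + $9,679.40 + $4,324.80 + $3,549.30 = $18,398.10
Ending inventory: 103 @ $17.75 = $1,828.25
Check: goods available $20,226.35 = COGS $18,398.10 + ending $1,828.25

COGS = $18,398.10; ending inventory = $1,828.25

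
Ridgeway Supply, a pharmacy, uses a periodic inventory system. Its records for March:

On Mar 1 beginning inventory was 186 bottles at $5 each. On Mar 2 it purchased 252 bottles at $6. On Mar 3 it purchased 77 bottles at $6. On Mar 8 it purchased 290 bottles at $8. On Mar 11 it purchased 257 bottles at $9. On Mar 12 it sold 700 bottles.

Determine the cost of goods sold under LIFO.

Mar 12, 700 sold [LIFO — newest first]: 257 @ $9 + 290 @ $8 + 77 @ $6 + 76 @ $6 = $5,551
Ending inventory: 186 @ $5 + 176 @ $6 = $1,986

COGS = $5,551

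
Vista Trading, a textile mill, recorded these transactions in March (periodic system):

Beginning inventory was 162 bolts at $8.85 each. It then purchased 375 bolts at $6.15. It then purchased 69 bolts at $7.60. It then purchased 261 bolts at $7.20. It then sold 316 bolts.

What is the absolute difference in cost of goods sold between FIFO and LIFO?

FIFO COGS: 162 @ $8.85 + 154 @ $6.15 = $2,380.80
LIFO COGS: 261 @ $7.20 + 55 @ $7.60 = $2,297.20
Difference = |$2,380.80 − $2,297.20| = $83.60

$83.60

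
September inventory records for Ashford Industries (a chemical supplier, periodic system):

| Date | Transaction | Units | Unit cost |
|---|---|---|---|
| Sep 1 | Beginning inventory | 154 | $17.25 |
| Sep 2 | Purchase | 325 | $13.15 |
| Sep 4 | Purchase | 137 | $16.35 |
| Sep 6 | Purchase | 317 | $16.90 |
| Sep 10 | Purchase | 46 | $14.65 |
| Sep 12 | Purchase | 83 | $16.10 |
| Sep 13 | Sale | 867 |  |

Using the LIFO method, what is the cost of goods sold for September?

COGS = $13,342.05

Sep 13, 867 sold [LIFO — newest first]: 83 @ $16.10 + 46 @ $14.65 + 317 @ $16.90 + 137 @ $16.35 + 284 @ $13.15 = $13,342.05
Ending inventory: 154 @ $17.25 + 41 @ $13.15 = $3,195.65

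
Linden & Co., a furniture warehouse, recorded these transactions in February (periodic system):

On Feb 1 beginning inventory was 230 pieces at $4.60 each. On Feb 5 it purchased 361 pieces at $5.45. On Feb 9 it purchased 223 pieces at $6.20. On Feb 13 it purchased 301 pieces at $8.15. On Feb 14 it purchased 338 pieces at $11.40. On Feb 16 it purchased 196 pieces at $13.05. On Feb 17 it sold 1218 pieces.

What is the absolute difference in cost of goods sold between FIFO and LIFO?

$3,083.35

FIFO COGS: 230 @ $4.60 + 361 @ $5.45 + 223 @ $6.20 + 301 @ $8.15 + 103 @ $11.40 = $8,035.40
LIFO COGS: 196 @ $13.05 + 338 @ $11.40 + 301 @ $8.15 + 223 @ $6.20 + 160 @ $5.45 = $11,118.75
Difference = |$8,035.40 − $11,118.75| = $3,083.35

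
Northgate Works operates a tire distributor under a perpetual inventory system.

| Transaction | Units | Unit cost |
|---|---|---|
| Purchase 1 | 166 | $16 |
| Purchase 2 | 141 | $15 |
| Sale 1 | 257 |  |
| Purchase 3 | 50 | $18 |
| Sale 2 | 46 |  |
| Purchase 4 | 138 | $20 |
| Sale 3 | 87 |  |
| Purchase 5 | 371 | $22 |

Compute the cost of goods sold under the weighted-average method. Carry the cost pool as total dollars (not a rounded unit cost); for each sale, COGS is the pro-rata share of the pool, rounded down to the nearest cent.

COGS = $6,426.36

After Purchase 1: 166 on hand, pool $2,656.00 (≈ $16.0000 each)
After Purchase 2: 307 on hand, pool $4,771.00 (≈ $15.5407 each)
Sale 1, sell 257: 257/307 × $4,771.00 → $3,993.96
After Purchase 3: 100 on hand, pool $1,677.04 (≈ $16.7704 each)
Sale 2, sell 46: 46/100 × $1,677.04 → $771.43
After Purchase 4: 192 on hand, pool $3,665.61 (≈ $19.0917 each)
Sale 3, sell 87: 87/192 × $3,665.61 → $1,660.97
After Purchase 5: 476 on hand, pool $10,166.64 (≈ $21.3585 each)
Total COGS = $3,993.96 + $771.43 + $1,660.97 = $6,426.36
Ending inventory (cost pool remaining) = $10,166.64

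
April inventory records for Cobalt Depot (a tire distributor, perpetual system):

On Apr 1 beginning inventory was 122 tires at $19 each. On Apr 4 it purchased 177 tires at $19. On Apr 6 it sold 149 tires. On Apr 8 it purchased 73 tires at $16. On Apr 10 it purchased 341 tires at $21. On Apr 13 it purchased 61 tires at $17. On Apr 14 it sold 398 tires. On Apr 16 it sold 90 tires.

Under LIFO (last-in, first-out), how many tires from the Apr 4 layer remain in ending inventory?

15

Apr 6, 149 sold [LIFO — newest first]: 149 @ $19 = $2,831
Apr 14, 398 sold [LIFO — newest first]: 61 @ $17 + 337 @ $21 = $8,114
Apr 16, 90 sold [LIFO — newest first]: 4 @ $21 + 73 @ $16 + 13 @ $19 = $1,499
Total COGS = $2,831 + $8,114 + $1,499 = $12,444
Ending inventory: 122 @ $19 + 15 @ $19 = $2,603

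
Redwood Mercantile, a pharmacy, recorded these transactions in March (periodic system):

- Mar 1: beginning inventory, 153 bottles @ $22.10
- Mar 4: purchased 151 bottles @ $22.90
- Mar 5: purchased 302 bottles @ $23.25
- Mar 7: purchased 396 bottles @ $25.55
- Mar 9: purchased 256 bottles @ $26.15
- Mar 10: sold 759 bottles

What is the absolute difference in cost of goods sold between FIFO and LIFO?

FIFO COGS: 153 @ $22.10 + 151 @ $22.90 + 302 @ $23.25 + 153 @ $25.55 = $17,769.85
LIFO COGS: 256 @ $26.15 + 396 @ $25.55 + 107 @ $23.25 = $19,299.95
Difference = |$17,769.85 − $19,299.95| = $1,530.10

$1,530.10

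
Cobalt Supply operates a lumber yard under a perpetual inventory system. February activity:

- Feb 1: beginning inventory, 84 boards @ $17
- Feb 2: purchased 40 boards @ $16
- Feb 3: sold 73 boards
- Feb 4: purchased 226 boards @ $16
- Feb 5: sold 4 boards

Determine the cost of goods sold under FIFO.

COGS = $1,309

Feb 3, 73 sold [FIFO — oldest first]: 73 @ $17 = $1,241
Feb 5, 4 sold [FIFO — oldest first]: 4 @ $17 = $68
Total COGS = $1,241 + $68 = $1,309
Ending inventory: 7 @ $17 + 40 @ $16 + 226 @ $16 = $4,375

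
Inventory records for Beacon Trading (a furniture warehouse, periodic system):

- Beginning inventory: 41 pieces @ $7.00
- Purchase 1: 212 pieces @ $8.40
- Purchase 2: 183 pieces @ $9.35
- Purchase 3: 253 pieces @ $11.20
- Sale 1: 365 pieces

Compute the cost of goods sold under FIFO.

COGS = $3,115.00

Sale 1 (365) [FIFO — oldest first]: 41 @ $7.00 + 212 @ $8.40 + 112 @ $9.35 = $3,115.00
Ending inventory: 71 @ $9.35 + 253 @ $11.20 = $3,497.45
Check: goods available $6,612.45 = COGS $3,115.00 + ending $3,497.45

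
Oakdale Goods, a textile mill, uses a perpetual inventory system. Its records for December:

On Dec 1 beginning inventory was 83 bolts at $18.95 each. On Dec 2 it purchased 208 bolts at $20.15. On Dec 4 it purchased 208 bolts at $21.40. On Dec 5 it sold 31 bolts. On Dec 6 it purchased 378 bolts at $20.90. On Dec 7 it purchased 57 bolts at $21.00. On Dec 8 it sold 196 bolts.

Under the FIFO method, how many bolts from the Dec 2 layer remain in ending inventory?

64

Dec 5, 31 sold [FIFO — oldest first]: 31 @ $18.95 = $587.45
Dec 8, 196 sold [FIFO — oldest first]: 52 @ $18.95 + 144 @ $20.15 = $3,887.00
Total COGS = $587.45 + $3,887.00 = $4,474.45
Ending inventory: 64 @ $20.15 + 208 @ $21.40 + 378 @ $20.90 + 57 @ $21.00 = $14,838.00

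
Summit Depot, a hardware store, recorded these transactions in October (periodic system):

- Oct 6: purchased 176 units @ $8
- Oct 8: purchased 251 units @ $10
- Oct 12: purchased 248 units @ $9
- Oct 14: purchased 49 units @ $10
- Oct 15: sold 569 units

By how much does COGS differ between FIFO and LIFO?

FIFO COGS: 176 @ $8 + 251 @ $10 + 142 @ $9 = $5,196
LIFO COGS: 49 @ $10 + 248 @ $9 + 251 @ $10 + 21 @ $8 = $5,400
Difference = |$5,196 − $5,400| = $204

$204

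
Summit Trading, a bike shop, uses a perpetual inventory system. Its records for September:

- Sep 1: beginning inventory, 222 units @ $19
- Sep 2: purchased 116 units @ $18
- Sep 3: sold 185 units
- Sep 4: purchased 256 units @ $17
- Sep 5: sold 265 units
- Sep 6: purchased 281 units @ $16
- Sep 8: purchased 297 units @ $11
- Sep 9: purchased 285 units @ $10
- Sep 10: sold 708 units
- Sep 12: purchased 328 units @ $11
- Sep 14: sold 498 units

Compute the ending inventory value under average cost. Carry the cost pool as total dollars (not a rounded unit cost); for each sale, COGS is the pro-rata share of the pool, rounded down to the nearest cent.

Ending inventory = $1,545.66

After Sep 1: 222 on hand, pool $4,218.00 (≈ $19.0000 each)
After Sep 2: 338 on hand, pool $6,306.00 (≈ $18.6568 each)
Sep 3, sell 185: 185/338 × $6,306.00 → $3,451.50
After Sep 4: 409 on hand, pool $7,206.50 (≈ $17.6198 each)
Sep 5, sell 265: 265/409 × $7,206.50 → $4,669.24
After Sep 6: 425 on hand, pool $7,033.26 (≈ $16.5488 each)
After Sep 8: 722 on hand, pool $10,300.26 (≈ $14.2663 each)
After Sep 9: 1007 on hand, pool $13,150.26 (≈ $13.0588 each)
Sep 10, sell 708: 708/1007 × $13,150.26 → $9,245.66
After Sep 12: 627 on hand, pool $7,512.60 (≈ $11.9818 each)
Sep 14, sell 498: 498/627 × $7,512.60 → $5,966.94
Total COGS = $3,451.50 + $4,669.24 + $9,245.66 + $5,966.94 = $23,333.34
Ending inventory (cost pool remaining) = $1,545.66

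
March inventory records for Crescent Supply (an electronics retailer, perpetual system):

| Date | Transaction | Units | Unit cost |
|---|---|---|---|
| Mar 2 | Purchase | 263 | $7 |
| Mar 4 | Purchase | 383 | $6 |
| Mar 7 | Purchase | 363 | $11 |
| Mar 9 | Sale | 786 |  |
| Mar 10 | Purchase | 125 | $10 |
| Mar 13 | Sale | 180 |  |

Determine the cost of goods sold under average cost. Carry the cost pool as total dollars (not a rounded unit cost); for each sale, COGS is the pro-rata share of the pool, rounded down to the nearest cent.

After Mar 2: 263 on hand, pool $1,841.00 (≈ $7.0000 each)
After Mar 4: 646 on hand, pool $4,139.00 (≈ $6.4071 each)
After Mar 7: 1009 on hand, pool $8,132.00 (≈ $8.0595 each)
Mar 9, sell 786: 786/1009 × $8,132.00 → $6,334.73
After Mar 10: 348 on hand, pool $3,047.27 (≈ $8.7565 each)
Mar 13, sell 180: 180/348 × $3,047.27 → $1,576.17
Total COGS = $6,334.73 + $1,576.17 = $7,910.90
Ending inventory (cost pool remaining) = $1,471.10

COGS = $7,910.90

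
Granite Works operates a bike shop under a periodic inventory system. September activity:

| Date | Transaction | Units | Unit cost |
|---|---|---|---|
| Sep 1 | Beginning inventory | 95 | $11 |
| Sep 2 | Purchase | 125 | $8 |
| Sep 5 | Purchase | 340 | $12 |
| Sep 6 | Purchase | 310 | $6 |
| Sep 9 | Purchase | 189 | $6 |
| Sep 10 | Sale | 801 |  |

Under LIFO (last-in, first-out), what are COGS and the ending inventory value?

Sep 10, 801 sold [LIFO — newest first]: 189 @ $6 + 310 @ $6 + 302 @ $12 = $6,618
Ending inventory: 95 @ $11 + 125 @ $8 + 38 @ $12 = $2,501
Check: goods available $9,119 = COGS $6,618 + ending $2,501

COGS = $6,618; ending inventory = $2,501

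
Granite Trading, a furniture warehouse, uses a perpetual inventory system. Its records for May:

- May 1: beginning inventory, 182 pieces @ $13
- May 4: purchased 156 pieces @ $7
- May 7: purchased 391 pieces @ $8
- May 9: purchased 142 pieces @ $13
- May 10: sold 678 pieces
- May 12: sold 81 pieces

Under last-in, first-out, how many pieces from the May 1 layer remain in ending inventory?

May 10, 678 sold [LIFO — newest first]: 142 @ $13 + 391 @ $8 + 145 @ $7 = $5,989
May 12, 81 sold [LIFO — newest first]: 11 @ $7 + 70 @ $13 = $987
Total COGS = $5,989 + $987 = $6,976
Ending inventory: 112 @ $13 = $1,456

112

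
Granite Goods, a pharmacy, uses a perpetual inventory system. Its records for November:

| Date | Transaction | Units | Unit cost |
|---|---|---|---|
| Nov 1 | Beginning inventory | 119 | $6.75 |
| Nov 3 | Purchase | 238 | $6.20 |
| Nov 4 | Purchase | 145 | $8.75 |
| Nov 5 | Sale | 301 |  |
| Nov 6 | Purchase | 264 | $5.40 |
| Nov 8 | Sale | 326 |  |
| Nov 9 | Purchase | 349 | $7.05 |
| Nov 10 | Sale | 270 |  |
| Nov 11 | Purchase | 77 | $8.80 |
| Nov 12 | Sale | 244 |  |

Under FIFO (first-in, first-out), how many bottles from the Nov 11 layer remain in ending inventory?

51

Nov 5, 301 sold [FIFO — oldest first]: 119 @ $6.75 + 182 @ $6.20 = $1,931.65
Nov 8, 326 sold [FIFO — oldest first]: 56 @ $6.20 + 145 @ $8.75 + 125 @ $5.40 = $2,290.95
Nov 10, 270 sold [FIFO — oldest first]: 139 @ $5.40 + 131 @ $7.05 = $1,674.15
Nov 12, 244 sold [FIFO — oldest first]: 218 @ $7.05 + 26 @ $8.80 = $1,765.70
Total COGS = $1,931.65 + $2,290.95 + $1,674.15 + $1,765.70 = $7,662.45
Ending inventory: 51 @ $8.80 = $448.80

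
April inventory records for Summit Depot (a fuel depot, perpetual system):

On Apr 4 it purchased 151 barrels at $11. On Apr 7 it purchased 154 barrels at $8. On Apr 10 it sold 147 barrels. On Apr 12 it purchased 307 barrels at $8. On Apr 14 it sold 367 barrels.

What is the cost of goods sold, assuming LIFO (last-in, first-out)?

COGS = $4,271

Apr 10, 147 sold [LIFO — newest first]: 147 @ $8 = $1,176
Apr 14, 367 sold [LIFO — newest first]: 307 @ $8 + 7 @ $8 + 53 @ $11 = $3,095
Total COGS = $1,176 + $3,095 = $4,271
Ending inventory: 98 @ $11 = $1,078
Check: goods available $5,349 = COGS $4,271 + ending $1,078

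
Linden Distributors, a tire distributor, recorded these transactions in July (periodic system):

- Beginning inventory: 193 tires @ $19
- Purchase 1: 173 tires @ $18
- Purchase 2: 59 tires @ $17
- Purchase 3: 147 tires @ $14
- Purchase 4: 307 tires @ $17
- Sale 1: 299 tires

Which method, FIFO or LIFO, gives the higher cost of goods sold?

FIFO COGS: 193 @ $19 + 106 @ $18 = $5,575
LIFO COGS: 299 @ $17 = $5,083

FIFO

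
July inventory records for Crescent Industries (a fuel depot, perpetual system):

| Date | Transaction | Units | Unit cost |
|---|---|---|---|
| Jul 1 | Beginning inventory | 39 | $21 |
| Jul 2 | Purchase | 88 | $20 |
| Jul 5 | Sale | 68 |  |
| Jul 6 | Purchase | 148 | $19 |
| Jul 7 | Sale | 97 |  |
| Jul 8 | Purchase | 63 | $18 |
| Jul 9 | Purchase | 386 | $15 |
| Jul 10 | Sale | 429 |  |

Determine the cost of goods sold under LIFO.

COGS = $9,767

Jul 5, 68 sold [LIFO — newest first]: 68 @ $20 = $1,360
Jul 7, 97 sold [LIFO — newest first]: 97 @ $19 = $1,843
Jul 10, 429 sold [LIFO — newest first]: 386 @ $15 + 43 @ $18 = $6,564
Total COGS = $1,360 + $1,843 + $6,564 = $9,767
Ending inventory: 39 @ $21 + 20 @ $20 + 51 @ $19 + 20 @ $18 = $2,548
Check: goods available $12,315 = COGS $9,767 + ending $2,548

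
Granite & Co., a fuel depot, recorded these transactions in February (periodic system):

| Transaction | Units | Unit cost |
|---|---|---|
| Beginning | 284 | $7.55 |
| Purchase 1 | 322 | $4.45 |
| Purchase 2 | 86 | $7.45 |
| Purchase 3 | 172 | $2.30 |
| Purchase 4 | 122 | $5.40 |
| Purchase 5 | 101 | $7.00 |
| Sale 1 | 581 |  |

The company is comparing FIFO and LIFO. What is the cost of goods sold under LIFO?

COGS = $2,847.10

FIFO COGS: 284 @ $7.55 + 297 @ $4.45 = $3,465.85
LIFO COGS: 101 @ $7.00 + 122 @ $5.40 + 172 @ $2.30 + 86 @ $7.45 + 100 @ $4.45 = $2,847.10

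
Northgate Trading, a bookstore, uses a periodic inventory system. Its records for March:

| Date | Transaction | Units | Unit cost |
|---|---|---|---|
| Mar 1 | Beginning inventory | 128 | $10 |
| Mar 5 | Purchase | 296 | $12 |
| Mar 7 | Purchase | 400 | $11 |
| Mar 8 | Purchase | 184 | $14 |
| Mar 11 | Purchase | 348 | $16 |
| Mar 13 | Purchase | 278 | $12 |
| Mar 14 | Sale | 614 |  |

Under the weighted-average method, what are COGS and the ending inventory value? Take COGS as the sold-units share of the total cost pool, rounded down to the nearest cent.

Mar 14, sell 614: 614/1634 × $20,712.00 → $7,782.84
Ending inventory (cost pool remaining) = $12,929.16
Check: goods available $20,712.00 = COGS $7,782.84 + ending $12,929.16

COGS = $7,782.84; ending inventory = $12,929.16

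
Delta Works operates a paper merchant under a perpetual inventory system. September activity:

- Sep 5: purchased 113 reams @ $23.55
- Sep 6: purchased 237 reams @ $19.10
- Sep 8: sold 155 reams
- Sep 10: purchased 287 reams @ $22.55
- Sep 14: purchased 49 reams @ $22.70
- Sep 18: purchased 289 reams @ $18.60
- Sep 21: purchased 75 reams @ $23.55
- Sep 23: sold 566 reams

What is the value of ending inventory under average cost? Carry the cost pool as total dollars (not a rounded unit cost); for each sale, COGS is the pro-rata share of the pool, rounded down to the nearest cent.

After Sep 5: 113 on hand, pool $2,661.15 (≈ $23.5500 each)
After Sep 6: 350 on hand, pool $7,187.85 (≈ $20.5367 each)
Sep 8, sell 155: 155/350 × $7,187.85 → $3,183.19
After Sep 10: 482 on hand, pool $10,476.51 (≈ $21.7355 each)
After Sep 14: 531 on hand, pool $11,588.81 (≈ $21.8245 each)
After Sep 18: 820 on hand, pool $16,964.21 (≈ $20.6881 each)
After Sep 21: 895 on hand, pool $18,730.46 (≈ $20.9279 each)
Sep 23, sell 566: 566/895 × $18,730.46 → $11,845.18
Total COGS = $3,183.19 + $11,845.18 = $15,028.37
Ending inventory (cost pool remaining) = $6,885.28
Check: goods available $21,913.65 = COGS $15,028.37 + ending $6,885.28

Ending inventory = $6,885.28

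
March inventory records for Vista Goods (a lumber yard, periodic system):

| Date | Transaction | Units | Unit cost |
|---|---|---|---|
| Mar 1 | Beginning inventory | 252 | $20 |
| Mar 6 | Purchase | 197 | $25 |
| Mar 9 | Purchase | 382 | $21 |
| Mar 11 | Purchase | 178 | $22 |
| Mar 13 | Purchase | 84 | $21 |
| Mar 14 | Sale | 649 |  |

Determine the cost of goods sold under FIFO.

COGS = $14,165

Mar 14, 649 sold [FIFO — oldest first]: 252 @ $20 + 197 @ $25 + 200 @ $21 = $14,165
Ending inventory: 182 @ $21 + 178 @ $22 + 84 @ $21 = $9,502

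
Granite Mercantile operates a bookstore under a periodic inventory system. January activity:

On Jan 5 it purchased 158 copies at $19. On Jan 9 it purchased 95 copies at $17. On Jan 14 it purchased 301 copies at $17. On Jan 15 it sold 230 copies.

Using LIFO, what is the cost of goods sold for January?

Jan 15, 230 sold [LIFO — newest first]: 230 @ $17 = $3,910
Ending inventory: 158 @ $19 + 95 @ $17 + 71 @ $17 = $5,824

COGS = $3,910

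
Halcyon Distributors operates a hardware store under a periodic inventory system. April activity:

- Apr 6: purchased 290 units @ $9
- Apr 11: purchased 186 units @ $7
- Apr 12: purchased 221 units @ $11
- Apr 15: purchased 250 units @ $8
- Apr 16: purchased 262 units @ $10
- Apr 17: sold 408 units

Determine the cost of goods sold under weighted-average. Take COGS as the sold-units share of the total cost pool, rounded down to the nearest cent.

COGS = $3,699.67

Apr 17, sell 408: 408/1209 × $10,963.00 → $3,699.67
Ending inventory (cost pool remaining) = $7,263.33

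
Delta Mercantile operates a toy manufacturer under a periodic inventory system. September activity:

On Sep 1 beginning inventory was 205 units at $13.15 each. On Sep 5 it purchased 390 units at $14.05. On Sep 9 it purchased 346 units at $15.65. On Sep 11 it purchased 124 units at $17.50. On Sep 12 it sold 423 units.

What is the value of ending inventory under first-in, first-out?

Ending inventory = $10,001.50

Sep 12, 423 sold [FIFO — oldest first]: 205 @ $13.15 + 218 @ $14.05 = $5,758.65
Ending inventory: 172 @ $14.05 + 346 @ $15.65 + 124 @ $17.50 = $10,001.50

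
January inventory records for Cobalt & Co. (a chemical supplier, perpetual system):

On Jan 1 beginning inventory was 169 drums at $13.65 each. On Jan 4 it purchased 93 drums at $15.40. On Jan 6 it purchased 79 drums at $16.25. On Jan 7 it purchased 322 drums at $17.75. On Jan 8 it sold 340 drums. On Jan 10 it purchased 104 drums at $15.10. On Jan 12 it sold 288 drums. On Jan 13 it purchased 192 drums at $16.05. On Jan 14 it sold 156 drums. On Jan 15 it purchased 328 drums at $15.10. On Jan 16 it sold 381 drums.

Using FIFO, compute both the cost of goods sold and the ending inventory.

Jan 8, 340 sold [FIFO — oldest first]: 169 @ $13.65 + 93 @ $15.40 + 78 @ $16.25 = $5,006.55
Jan 12, 288 sold [FIFO — oldest first]: 1 @ $16.25 + 287 @ $17.75 = $5,110.50
Jan 14, 156 sold [FIFO — oldest first]: 35 @ $17.75 + 104 @ $15.10 + 17 @ $16.05 = $2,464.50
Jan 16, 381 sold [FIFO — oldest first]: 175 @ $16.05 + 206 @ $15.10 = $5,919.35
Total COGS = $5,006.55 + $5,110.50 + $2,464.50 + $5,919.35 = $18,500.90
Ending inventory: 122 @ $15.10 = $1,842.20
Check: goods available $20,343.10 = COGS $18,500.90 + ending $1,842.20

COGS = $18,500.90; ending inventory = $1,842.20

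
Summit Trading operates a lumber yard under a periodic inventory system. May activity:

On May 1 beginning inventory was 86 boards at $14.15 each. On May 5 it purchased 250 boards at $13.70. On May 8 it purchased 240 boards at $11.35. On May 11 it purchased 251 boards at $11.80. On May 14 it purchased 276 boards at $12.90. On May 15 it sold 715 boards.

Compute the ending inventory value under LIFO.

May 15, 715 sold [LIFO — newest first]: 276 @ $12.90 + 251 @ $11.80 + 188 @ $11.35 = $8,656.00
Ending inventory: 86 @ $14.15 + 250 @ $13.70 + 52 @ $11.35 = $5,232.10

Ending inventory = $5,232.10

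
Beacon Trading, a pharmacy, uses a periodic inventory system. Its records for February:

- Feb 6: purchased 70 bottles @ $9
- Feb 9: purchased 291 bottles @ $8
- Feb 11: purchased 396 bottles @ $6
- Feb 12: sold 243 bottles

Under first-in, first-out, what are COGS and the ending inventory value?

COGS = $2,014; ending inventory = $3,320

Feb 12, 243 sold [FIFO — oldest first]: 70 @ $9 + 173 @ $8 = $2,014
Ending inventory: 118 @ $8 + 396 @ $6 = $3,320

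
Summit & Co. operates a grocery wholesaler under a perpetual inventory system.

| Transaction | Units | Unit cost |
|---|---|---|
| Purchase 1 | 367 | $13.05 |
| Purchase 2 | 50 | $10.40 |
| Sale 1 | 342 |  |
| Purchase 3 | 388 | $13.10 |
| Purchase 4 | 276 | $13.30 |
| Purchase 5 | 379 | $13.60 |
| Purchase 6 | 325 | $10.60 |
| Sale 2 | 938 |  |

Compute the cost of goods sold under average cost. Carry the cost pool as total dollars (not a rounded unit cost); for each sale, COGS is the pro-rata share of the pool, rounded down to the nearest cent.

After Purchase 1: 367 on hand, pool $4,789.35 (≈ $13.0500 each)
After Purchase 2: 417 on hand, pool $5,309.35 (≈ $12.7323 each)
Sale 1, sell 342: 342/417 × $5,309.35 → $4,354.43
After Purchase 3: 463 on hand, pool $6,037.72 (≈ $13.0404 each)
After Purchase 4: 739 on hand, pool $9,708.52 (≈ $13.1374 each)
After Purchase 5: 1118 on hand, pool $14,862.92 (≈ $13.2942 each)
After Purchase 6: 1443 on hand, pool $18,307.92 (≈ $12.6874 each)
Sale 2, sell 938: 938/1443 × $18,307.92 → $11,900.78
Total COGS = $4,354.43 + $11,900.78 = $16,255.21
Ending inventory (cost pool remaining) = $6,407.14
Check: goods available $22,662.35 = COGS $16,255.21 + ending $6,407.14

COGS = $16,255.21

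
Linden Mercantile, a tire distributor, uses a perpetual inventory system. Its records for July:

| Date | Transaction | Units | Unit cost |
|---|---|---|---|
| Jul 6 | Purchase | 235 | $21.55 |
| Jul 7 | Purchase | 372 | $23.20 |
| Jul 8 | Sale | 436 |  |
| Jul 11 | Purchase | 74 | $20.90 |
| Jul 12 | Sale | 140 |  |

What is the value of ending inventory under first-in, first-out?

Ending inventory = $2,265.80

Jul 8, 436 sold [FIFO — oldest first]: 235 @ $21.55 + 201 @ $23.20 = $9,727.45
Jul 12, 140 sold [FIFO — oldest first]: 140 @ $23.20 = $3,248.00
Total COGS = $9,727.45 + $3,248.00 = $12,975.45
Ending inventory: 31 @ $23.20 + 74 @ $20.90 = $2,265.80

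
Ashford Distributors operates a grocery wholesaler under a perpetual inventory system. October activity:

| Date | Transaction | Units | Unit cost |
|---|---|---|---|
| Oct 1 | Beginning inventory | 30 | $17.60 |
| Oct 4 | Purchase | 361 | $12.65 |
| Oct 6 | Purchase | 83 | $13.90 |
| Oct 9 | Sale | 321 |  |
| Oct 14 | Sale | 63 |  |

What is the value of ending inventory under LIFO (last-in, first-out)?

Oct 9, 321 sold [LIFO — newest first]: 83 @ $13.90 + 238 @ $12.65 = $4,164.40
Oct 14, 63 sold [LIFO — newest first]: 63 @ $12.65 = $796.95
Total COGS = $4,164.40 + $796.95 = $4,961.35
Ending inventory: 30 @ $17.60 + 60 @ $12.65 = $1,287.00

Ending inventory = $1,287.00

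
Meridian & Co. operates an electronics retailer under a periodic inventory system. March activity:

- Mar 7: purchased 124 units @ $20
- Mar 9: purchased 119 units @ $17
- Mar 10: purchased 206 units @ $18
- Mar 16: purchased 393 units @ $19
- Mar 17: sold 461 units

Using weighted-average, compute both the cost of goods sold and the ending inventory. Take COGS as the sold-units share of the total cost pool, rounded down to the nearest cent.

COGS = $8,583.79; ending inventory = $7,094.21

Mar 17, sell 461: 461/842 × $15,678.00 → $8,583.79
Ending inventory (cost pool remaining) = $7,094.21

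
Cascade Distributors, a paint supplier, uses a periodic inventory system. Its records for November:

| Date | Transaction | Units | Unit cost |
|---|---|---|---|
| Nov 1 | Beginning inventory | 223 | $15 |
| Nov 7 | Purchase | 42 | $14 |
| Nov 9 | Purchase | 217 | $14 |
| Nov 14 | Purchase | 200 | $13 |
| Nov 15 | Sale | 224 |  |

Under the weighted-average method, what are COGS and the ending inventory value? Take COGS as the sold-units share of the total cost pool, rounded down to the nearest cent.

COGS = $3,143.55; ending inventory = $6,427.45

Nov 15, sell 224: 224/682 × $9,571.00 → $3,143.55
Ending inventory (cost pool remaining) = $6,427.45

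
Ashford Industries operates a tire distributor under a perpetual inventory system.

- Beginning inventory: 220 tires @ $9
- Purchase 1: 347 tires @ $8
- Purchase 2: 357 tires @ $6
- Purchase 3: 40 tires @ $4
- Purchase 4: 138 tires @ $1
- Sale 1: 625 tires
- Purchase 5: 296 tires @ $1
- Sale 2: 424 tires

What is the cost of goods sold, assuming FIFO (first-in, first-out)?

Sale 1 (625) [FIFO — oldest first]: 220 @ $9 + 347 @ $8 + 58 @ $6 = $5,104
Sale 2 (424) [FIFO — oldest first]: 299 @ $6 + 40 @ $4 + 85 @ $1 = $2,039
Total COGS = $5,104 + $2,039 = $7,143
Ending inventory: 53 @ $1 + 296 @ $1 = $349

COGS = $7,143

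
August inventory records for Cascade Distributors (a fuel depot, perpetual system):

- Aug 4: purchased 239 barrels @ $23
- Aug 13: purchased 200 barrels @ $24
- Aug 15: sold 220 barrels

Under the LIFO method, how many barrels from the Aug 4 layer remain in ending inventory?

219

Aug 15, 220 sold [LIFO — newest first]: 200 @ $24 + 20 @ $23 = $5,260
Ending inventory: 219 @ $23 = $5,037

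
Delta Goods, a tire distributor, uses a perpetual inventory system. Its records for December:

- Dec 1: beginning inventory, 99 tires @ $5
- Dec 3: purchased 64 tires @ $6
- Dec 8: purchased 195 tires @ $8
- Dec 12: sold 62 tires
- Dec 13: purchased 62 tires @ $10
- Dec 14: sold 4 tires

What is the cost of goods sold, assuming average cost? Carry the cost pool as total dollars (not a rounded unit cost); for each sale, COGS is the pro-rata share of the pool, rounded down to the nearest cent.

COGS = $451.84

After Dec 1: 99 on hand, pool $495.00 (≈ $5.0000 each)
After Dec 3: 163 on hand, pool $879.00 (≈ $5.3926 each)
After Dec 8: 358 on hand, pool $2,439.00 (≈ $6.8128 each)
Dec 12, sell 62: 62/358 × $2,439.00 → $422.39
After Dec 13: 358 on hand, pool $2,636.61 (≈ $7.3648 each)
Dec 14, sell 4: 4/358 × $2,636.61 → $29.45
Total COGS = $422.39 + $29.45 = $451.84
Ending inventory (cost pool remaining) = $2,607.16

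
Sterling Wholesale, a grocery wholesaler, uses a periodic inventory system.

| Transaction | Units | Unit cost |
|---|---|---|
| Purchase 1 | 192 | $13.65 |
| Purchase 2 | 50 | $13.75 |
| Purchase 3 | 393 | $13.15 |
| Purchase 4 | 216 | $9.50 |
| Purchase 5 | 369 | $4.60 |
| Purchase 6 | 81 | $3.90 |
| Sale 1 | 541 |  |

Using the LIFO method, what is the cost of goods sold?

Sale 1 (541) [LIFO — newest first]: 81 @ $3.90 + 369 @ $4.60 + 91 @ $9.50 = $2,877.80
Ending inventory: 192 @ $13.65 + 50 @ $13.75 + 393 @ $13.15 + 125 @ $9.50 = $9,663.75

COGS = $2,877.80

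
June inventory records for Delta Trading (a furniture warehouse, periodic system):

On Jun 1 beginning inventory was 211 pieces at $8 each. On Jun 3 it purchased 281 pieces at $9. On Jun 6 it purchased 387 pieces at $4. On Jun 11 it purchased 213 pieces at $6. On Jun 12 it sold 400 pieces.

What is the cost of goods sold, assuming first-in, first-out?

Jun 12, 400 sold [FIFO — oldest first]: 211 @ $8 + 189 @ $9 = $3,389
Ending inventory: 92 @ $9 + 387 @ $4 + 213 @ $6 = $3,654
Check: goods available $7,043 = COGS $3,389 + ending $3,654

COGS = $3,389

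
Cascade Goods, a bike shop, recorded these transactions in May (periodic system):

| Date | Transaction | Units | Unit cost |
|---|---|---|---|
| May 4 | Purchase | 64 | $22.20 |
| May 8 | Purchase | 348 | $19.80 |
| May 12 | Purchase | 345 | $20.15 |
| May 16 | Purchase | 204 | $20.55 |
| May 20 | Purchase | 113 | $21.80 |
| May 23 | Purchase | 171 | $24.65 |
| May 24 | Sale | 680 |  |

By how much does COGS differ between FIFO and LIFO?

FIFO COGS: 64 @ $22.20 + 348 @ $19.80 + 268 @ $20.15 = $13,711.40
LIFO COGS: 171 @ $24.65 + 113 @ $21.80 + 204 @ $20.55 + 192 @ $20.15 = $14,739.55
Difference = |$13,711.40 − $14,739.55| = $1,028.15

$1,028.15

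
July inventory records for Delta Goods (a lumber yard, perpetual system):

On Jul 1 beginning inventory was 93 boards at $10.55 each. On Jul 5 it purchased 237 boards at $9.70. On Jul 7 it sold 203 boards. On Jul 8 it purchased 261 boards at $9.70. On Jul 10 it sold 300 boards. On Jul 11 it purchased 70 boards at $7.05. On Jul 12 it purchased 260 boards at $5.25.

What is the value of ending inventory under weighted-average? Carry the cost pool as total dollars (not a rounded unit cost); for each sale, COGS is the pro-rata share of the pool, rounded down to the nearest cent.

Ending inventory = $2,719.01

After Jul 1: 93 on hand, pool $981.15 (≈ $10.5500 each)
After Jul 5: 330 on hand, pool $3,280.05 (≈ $9.9395 each)
Jul 7, sell 203: 203/330 × $3,280.05 → $2,017.72
After Jul 8: 388 on hand, pool $3,794.03 (≈ $9.7784 each)
Jul 10, sell 300: 300/388 × $3,794.03 → $2,933.52
After Jul 11: 158 on hand, pool $1,354.01 (≈ $8.5697 each)
After Jul 12: 418 on hand, pool $2,719.01 (≈ $6.5048 each)
Total COGS = $2,017.72 + $2,933.52 = $4,951.24
Ending inventory (cost pool remaining) = $2,719.01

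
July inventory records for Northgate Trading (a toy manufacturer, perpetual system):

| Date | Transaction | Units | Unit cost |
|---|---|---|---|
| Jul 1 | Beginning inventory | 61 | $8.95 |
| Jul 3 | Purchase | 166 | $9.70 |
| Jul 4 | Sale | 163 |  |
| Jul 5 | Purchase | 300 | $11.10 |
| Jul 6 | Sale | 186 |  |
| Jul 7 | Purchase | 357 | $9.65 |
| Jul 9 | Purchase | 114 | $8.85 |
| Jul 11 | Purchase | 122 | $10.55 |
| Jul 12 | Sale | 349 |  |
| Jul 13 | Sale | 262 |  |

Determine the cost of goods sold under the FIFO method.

COGS = $9,603.80

Jul 4, 163 sold [FIFO — oldest first]: 61 @ $8.95 + 102 @ $9.70 = $1,535.35
Jul 6, 186 sold [FIFO — oldest first]: 64 @ $9.70 + 122 @ $11.10 = $1,975.00
Jul 12, 349 sold [FIFO — oldest first]: 178 @ $11.10 + 171 @ $9.65 = $3,625.95
Jul 13, 262 sold [FIFO — oldest first]: 186 @ $9.65 + 76 @ $8.85 = $2,467.50
Total COGS = $1,535.35 + $1,975.00 + $3,625.95 + $2,467.50 = $9,603.80
Ending inventory: 38 @ $8.85 + 122 @ $10.55 = $1,623.40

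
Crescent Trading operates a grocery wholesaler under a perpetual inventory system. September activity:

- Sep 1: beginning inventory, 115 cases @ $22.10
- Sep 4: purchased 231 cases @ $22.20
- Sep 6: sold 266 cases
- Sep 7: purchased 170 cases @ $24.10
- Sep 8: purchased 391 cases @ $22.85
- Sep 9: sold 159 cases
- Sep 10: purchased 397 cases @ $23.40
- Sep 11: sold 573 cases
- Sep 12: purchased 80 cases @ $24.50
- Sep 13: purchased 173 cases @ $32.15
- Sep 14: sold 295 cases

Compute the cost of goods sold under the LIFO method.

Sep 6, 266 sold [LIFO — newest first]: 231 @ $22.20 + 35 @ $22.10 = $5,901.70
Sep 9, 159 sold [LIFO — newest first]: 159 @ $22.85 = $3,633.15
Sep 11, 573 sold [LIFO — newest first]: 397 @ $23.40 + 176 @ $22.85 = $13,311.40
Sep 14, 295 sold [LIFO — newest first]: 173 @ $32.15 + 80 @ $24.50 + 42 @ $22.85 = $8,481.65
Total COGS = $5,901.70 + $3,633.15 + $13,311.40 + $8,481.65 = $31,327.90
Ending inventory: 80 @ $22.10 + 170 @ $24.10 + 14 @ $22.85 = $6,184.90

COGS = $31,327.90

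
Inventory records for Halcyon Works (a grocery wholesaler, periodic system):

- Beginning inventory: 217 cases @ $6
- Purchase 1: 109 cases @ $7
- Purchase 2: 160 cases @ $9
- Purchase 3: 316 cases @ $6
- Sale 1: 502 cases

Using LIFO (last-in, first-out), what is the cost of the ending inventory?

Ending inventory = $1,883

Sale 1 (502) [LIFO — newest first]: 316 @ $6 + 160 @ $9 + 26 @ $7 = $3,518
Ending inventory: 217 @ $6 + 83 @ $7 = $1,883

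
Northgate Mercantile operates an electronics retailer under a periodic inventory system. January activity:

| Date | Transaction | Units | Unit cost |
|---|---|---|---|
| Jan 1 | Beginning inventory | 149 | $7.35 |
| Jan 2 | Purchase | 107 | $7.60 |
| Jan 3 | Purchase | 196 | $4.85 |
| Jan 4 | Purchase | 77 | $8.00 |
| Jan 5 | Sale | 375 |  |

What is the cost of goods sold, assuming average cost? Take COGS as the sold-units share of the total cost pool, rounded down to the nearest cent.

COGS = $2,463.33

Jan 5, sell 375: 375/529 × $3,474.95 → $2,463.33
Ending inventory (cost pool remaining) = $1,011.62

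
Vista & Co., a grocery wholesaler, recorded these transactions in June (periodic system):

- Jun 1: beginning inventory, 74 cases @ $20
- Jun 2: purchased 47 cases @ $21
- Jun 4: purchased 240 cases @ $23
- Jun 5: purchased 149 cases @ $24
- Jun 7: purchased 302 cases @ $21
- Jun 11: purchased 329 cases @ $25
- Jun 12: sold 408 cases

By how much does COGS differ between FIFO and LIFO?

FIFO COGS: 74 @ $20 + 47 @ $21 + 240 @ $23 + 47 @ $24 = $9,115
LIFO COGS: 329 @ $25 + 79 @ $21 = $9,884
Difference = |$9,115 − $9,884| = $769

$769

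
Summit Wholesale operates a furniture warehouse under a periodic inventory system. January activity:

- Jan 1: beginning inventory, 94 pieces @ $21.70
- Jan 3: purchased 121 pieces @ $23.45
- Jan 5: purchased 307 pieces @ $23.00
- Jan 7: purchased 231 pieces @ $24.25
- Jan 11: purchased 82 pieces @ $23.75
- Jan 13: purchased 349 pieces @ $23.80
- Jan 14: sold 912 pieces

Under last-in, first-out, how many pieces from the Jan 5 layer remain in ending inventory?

57

Jan 14, 912 sold [LIFO — newest first]: 349 @ $23.80 + 82 @ $23.75 + 231 @ $24.25 + 250 @ $23.00 = $21,605.45
Ending inventory: 94 @ $21.70 + 121 @ $23.45 + 57 @ $23.00 = $6,188.25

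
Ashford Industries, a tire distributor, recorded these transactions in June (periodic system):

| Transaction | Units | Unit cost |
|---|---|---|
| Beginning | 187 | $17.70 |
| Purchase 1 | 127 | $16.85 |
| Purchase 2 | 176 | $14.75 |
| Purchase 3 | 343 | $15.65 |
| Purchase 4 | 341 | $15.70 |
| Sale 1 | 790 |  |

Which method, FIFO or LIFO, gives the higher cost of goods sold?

FIFO COGS: 187 @ $17.70 + 127 @ $16.85 + 176 @ $14.75 + 300 @ $15.65 = $12,740.85
LIFO COGS: 341 @ $15.70 + 343 @ $15.65 + 106 @ $14.75 = $12,285.15

FIFO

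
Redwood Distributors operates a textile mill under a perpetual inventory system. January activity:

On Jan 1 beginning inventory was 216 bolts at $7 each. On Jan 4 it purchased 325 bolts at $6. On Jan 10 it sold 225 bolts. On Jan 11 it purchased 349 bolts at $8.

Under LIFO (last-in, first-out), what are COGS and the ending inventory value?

COGS = $1,350; ending inventory = $4,904

Jan 10, 225 sold [LIFO — newest first]: 225 @ $6 = $1,350
Ending inventory: 216 @ $7 + 100 @ $6 + 349 @ $8 = $4,904
Check: goods available $6,254 = COGS $1,350 + ending $4,904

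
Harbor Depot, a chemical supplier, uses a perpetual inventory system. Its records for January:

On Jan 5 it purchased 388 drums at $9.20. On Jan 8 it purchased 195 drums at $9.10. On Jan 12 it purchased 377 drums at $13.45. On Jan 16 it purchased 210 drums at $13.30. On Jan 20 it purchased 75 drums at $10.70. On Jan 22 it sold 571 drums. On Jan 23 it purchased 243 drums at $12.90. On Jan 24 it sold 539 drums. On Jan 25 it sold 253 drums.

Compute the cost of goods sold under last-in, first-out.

Jan 22, 571 sold [LIFO — newest first]: 75 @ $10.70 + 210 @ $13.30 + 286 @ $13.45 = $7,442.20
Jan 24, 539 sold [LIFO — newest first]: 243 @ $12.90 + 91 @ $13.45 + 195 @ $9.10 + 10 @ $9.20 = $6,225.15
Jan 25, 253 sold [LIFO — newest first]: 253 @ $9.20 = $2,327.60
Total COGS = $7,442.20 + $6,225.15 + $2,327.60 = $15,994.95
Ending inventory: 125 @ $9.20 = $1,150.00

COGS = $15,994.95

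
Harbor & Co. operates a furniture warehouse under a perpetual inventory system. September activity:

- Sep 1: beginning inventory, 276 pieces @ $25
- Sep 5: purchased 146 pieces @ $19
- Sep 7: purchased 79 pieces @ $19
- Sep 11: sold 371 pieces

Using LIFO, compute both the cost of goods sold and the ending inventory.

COGS = $7,925; ending inventory = $3,250

Sep 11, 371 sold [LIFO — newest first]: 79 @ $19 + 146 @ $19 + 146 @ $25 = $7,925
Ending inventory: 130 @ $25 = $3,250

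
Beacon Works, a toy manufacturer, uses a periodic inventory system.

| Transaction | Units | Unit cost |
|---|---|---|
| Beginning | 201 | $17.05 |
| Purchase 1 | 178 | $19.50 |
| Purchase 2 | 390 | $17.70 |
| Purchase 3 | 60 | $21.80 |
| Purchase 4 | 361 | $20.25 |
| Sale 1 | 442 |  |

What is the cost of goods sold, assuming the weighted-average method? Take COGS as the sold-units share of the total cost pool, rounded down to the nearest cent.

COGS = $8,327.16

Sale 1, sell 442: 442/1190 × $22,419.30 → $8,327.16
Ending inventory (cost pool remaining) = $14,092.14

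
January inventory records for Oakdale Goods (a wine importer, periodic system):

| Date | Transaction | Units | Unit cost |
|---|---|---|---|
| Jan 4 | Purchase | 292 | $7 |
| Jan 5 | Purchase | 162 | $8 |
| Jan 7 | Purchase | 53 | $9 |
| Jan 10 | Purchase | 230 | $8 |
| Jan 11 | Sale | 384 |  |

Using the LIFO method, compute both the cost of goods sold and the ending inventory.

Jan 11, 384 sold [LIFO — newest first]: 230 @ $8 + 53 @ $9 + 101 @ $8 = $3,125
Ending inventory: 292 @ $7 + 61 @ $8 = $2,532

COGS = $3,125; ending inventory = $2,532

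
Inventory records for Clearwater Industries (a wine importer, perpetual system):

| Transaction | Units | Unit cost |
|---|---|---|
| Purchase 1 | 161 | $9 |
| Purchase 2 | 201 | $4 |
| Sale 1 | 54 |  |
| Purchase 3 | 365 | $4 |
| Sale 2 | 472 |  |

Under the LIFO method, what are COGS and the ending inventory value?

Sale 1 (54) [LIFO — newest first]: 54 @ $4 = $216
Sale 2 (472) [LIFO — newest first]: 365 @ $4 + 107 @ $4 = $1,888
Total COGS = $216 + $1,888 = $2,104
Ending inventory: 161 @ $9 + 40 @ $4 = $1,609
Check: goods available $3,713 = COGS $2,104 + ending $1,609

COGS = $2,104; ending inventory = $1,609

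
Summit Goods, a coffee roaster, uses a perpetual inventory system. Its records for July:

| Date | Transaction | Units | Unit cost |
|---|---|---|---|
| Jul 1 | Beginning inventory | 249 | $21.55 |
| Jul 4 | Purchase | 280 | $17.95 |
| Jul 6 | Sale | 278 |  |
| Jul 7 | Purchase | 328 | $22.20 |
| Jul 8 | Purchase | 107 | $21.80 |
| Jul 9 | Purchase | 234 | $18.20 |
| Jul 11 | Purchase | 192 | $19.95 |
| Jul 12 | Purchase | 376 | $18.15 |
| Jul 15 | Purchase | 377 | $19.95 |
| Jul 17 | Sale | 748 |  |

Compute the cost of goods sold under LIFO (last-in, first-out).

Jul 6, 278 sold [LIFO — newest first]: 278 @ $17.95 = $4,990.10
Jul 17, 748 sold [LIFO — newest first]: 377 @ $19.95 + 371 @ $18.15 = $14,254.80
Total COGS = $4,990.10 + $14,254.80 = $19,244.90
Ending inventory: 249 @ $21.55 + 2 @ $17.95 + 328 @ $22.20 + 107 @ $21.80 + 234 @ $18.20 + 192 @ $19.95 + 5 @ $18.15 = $23,196.00
Check: goods available $42,440.90 = COGS $19,244.90 + ending $23,196.00

COGS = $19,244.90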